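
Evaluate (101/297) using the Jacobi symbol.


Compute (101/297) via quadratic reciprocity:
  reciprocity: (101/297) -> +(297/101)
  reduce: (95/101)
  reciprocity: (95/101) -> +(101/95)
  reduce: (6/95)
  pull out 2: (2/95) = +1  (since 95 mod 8 = 7)
  reciprocity: (3/95) -> -(95/3)
  reduce: (2/3)
  pull out 2: (2/3) = -1  (since 3 mod 8 = 3)
  (1/3) = 1
Product of signs = 1

1


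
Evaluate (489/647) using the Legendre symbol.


p = 647 is prime, so compute (489/647) with the reciprocity algorithm (Jacobi-symbol steps: pull out 2s via (2/n), flip via reciprocity, reduce):
  reciprocity: (489/647) -> +(647/489)
  reduce: (158/489)
  pull out 2: (2/489) = +1  (since 489 mod 8 = 1)
  reciprocity: (79/489) -> +(489/79)
  reduce: (15/79)
  reciprocity: (15/79) -> -(79/15)
  reduce: (4/15)
  pull out 2: (2/15) = +1  (since 15 mod 8 = 7)
  pull out 2: (2/15) = +1  (since 15 mod 8 = 7)
  (1/15) = 1
Product of signs = -1
(489/647) = -1

-1


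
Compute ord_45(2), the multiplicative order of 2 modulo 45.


We want ord_45(2), the smallest k >= 1 with 2^k = 1 mod 45.
n = 45 = 3^2 * 5, phi(45) = 24; the order divides phi(n).
Divisors of 24: 1, 2, 3, 4, 6, 8, 12, 24
Repeated squaring mod 45: 2^1 = 2, 2^2 = 4, 2^4 = 16, 2^8 = 31, 2^16 = 16
Test divisors in increasing order:
  k=1: 2^1 = 2 mod 45
  k=2: 2^2 = 4 mod 45
  k=3: 2^3 = 4 * 2 = 8 mod 45
  k=4: 2^4 = 16 mod 45
  k=6: 2^6 = 16 * 4 = 19 mod 45
  k=8: 2^8 = 31 mod 45
  k=12: 2^12 = 31 * 16 = 1 mod 45  <- first divisor giving 1
Order = 12

12


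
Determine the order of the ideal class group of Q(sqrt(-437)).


K = Q(sqrt(-437)). d mod 4 = 3, so D = disc(K) = 4d = -1748
h(K) equals the number of primitive reduced positive-definite forms (a, b, c) = a*x^2 + b*x*y + c*y^2 with b^2 - 4ac = D,
where reduced means |b| <= a <= c, with b >= 0 whenever |b| = a or a = c, and primitive means gcd(a, b, c) = 1.
Reduced forces 3a^2 <= |D| = 1748, so 1 <= a <= 24; b must have the parity of D, and c = (b^2 - D)/(4a) must be an integer >= a.
Enumerate a = 1..24, b in [-a, a]:
  a=1: (1, 0, 437)  [1]
  a=2: (2, 2, 219)  [1]
  a=3: (3, -2, 146), (3, 2, 146)  [2]
  a=4..5: none
  a=6: (6, -2, 73), (6, 2, 73)  [2]
  a=7: (7, -4, 63), (7, 4, 63)  [2]
  a=8: none
  a=9: (9, -4, 49), (9, 4, 49)  [2]
  a=10: none
  a=11: (11, -10, 42), (11, 10, 42)  [2]
  a=12..13: none
  a=14: (14, -10, 33), (14, 10, 33)  [2]
  a=15..17: none
  a=18: (18, -14, 27), (18, 14, 27)  [2]
  a=19: (19, 0, 23)  [1]
  a=20: none
  a=21: (21, -10, 22), (21, 4, 21), (21, 10, 22)  [3]
  a=22..24: none
Total reduced forms: 1 + 1 + 2 + 2 + 2 + 2 + 2 + 2 + 2 + 1 + 3 = 20
h = 20

20


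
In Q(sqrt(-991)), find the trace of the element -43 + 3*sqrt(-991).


Tr(a + b*sqrt(d)) = (a + b*sqrt(d)) + (a - b*sqrt(d)) = 2a
= 2 * (-43)
= -86

-86


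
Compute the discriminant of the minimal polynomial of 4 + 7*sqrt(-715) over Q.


The element 4 + 7*sqrt(-715) has minimal polynomial:
x^2 - 8*x + 35051
Discriminant = (-8)^2 - 4*(35051)
= 64 - 140204
= -140140

-140140


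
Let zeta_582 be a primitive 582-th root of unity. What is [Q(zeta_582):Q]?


The degree equals Euler's totient phi(582).
582 = 2 * 3 * 97
phi(582) = 192

192


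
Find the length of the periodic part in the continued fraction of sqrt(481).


Run the CF algorithm for sqrt(481).
a_0 = floor(sqrt(481)) = 21; set m_0=0, q_0=1.
Recurrence: m' = q*a - m,  q' = (d - m'^2)/q,  a' = floor((a_0 + m')/q').
  step 1: m=21, q=40, a=1
  step 2: m=19, q=3, a=13
  step 3: m=20, q=27, a=1
  step 4: m=7, q=16, a=1
  step 5: m=9, q=25, a=1
  step 6: m=16, q=9, a=4
  step 7: m=20, q=9, a=4
  step 8: m=16, q=25, a=1
  step 9: m=9, q=16, a=1
  step 10: m=7, q=27, a=1
  step 11: m=20, q=3, a=13
  step 12: m=19, q=40, a=1
  step 13: m=21, q=1, a=42
a_13 = 2*a_0 = 42, so the period closes here.
sqrt(481) = [21; 1, 13, 1, 1, 1, 4, 4, 1, 1, 1, 13, 1, 42]
Period length = 13

13


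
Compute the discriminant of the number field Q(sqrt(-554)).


For K = Q(sqrt(d)) with d squarefree: disc(K) = d if d = 1 mod 4, and disc(K) = 4d if d = 2 or 3 mod 4.
Here d = -554, and d mod 4 = 2.
d = 2 mod 4, not 1 (O_K = Z[sqrt(d)]), so disc(K) = 4d = 4 * (-554) = -2216

-2216


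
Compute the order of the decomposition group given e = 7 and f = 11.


|D_P| = e * f
= 7 * 11
= 77

77


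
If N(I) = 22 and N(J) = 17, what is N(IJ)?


N(IJ) = N(I) * N(J)
= 22 * 17
= 374

374


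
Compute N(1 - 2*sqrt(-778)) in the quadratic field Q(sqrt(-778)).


N(a + b*sqrt(d)) = a^2 - d*b^2
= (1)^2 - (-778)*(-2)^2
= 1 + 3112
= 3113

3113


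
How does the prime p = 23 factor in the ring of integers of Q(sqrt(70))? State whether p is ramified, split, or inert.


K = Q(sqrt(70)). Since d mod 4 = 2, disc(K) = 280.
Check p | disc: 280 mod 23 = 4.
p does not divide disc. Compute Legendre symbol (d/p):
1^((23-1)/2) mod 23 = 1
(d/p) = 1, so p splits: (p) = P*P' with e=1, f=1, g=2.
Therefore p is split.

split


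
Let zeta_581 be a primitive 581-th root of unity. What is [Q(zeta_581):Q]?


The degree equals Euler's totient phi(581).
581 = 7 * 83
phi(581) = 492

492


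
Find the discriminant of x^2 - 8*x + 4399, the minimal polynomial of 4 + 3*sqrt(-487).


The element 4 + 3*sqrt(-487) has minimal polynomial:
x^2 - 8*x + 4399
Discriminant = (-8)^2 - 4*(4399)
= 64 - 17596
= -17532

-17532


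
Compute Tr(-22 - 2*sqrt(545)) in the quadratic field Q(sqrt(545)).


Tr(a + b*sqrt(d)) = (a + b*sqrt(d)) + (a - b*sqrt(d)) = 2a
= 2 * (-22)
= -44

-44


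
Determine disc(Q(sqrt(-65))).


For K = Q(sqrt(d)) with d squarefree: disc(K) = d if d = 1 mod 4, and disc(K) = 4d if d = 2 or 3 mod 4.
Here d = -65, and d mod 4 = 3.
d = 3 mod 4, not 1 (O_K = Z[sqrt(d)]), so disc(K) = 4d = 4 * (-65) = -260

-260


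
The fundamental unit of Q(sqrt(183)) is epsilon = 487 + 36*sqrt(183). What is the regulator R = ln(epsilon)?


epsilon = 487 + 36*sqrt(183)
= 973.9990
R = ln(973.9990)
= 6.8814

6.8814


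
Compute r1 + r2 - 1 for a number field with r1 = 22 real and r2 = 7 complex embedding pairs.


By Dirichlet's unit theorem:
rank = r1 + r2 - 1
= 22 + 7 - 1
= 28

28


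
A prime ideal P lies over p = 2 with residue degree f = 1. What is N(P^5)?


N(P^a) = p^(a*f)
= 2^(5*1)
= 2^5
= 32

32


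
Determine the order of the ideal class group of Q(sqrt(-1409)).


K = Q(sqrt(-1409)). d mod 4 = 3, so D = disc(K) = 4d = -5636
h(K) equals the number of primitive reduced positive-definite forms (a, b, c) = a*x^2 + b*x*y + c*y^2 with b^2 - 4ac = D,
where reduced means |b| <= a <= c, with b >= 0 whenever |b| = a or a = c, and primitive means gcd(a, b, c) = 1.
Reduced forces 3a^2 <= |D| = 5636, so 1 <= a <= 43; b must have the parity of D, and c = (b^2 - D)/(4a) must be an integer >= a.
Enumerate a = 1..43, b in [-a, a]:
  a=1: (1, 0, 1409)  [1]
  a=2: (2, 2, 705)  [1]
  a=3: (3, -2, 470), (3, 2, 470)  [2]
  a=4: none
  a=5: (5, -2, 282), (5, 2, 282)  [2]
  a=6: (6, -2, 235), (6, 2, 235)  [2]
  a=7..8: none
  a=9: (9, -4, 157), (9, 4, 157)  [2]
  a=10: (10, -2, 141), (10, 2, 141)  [2]
  a=11..14: none
  a=15: (15, -8, 95), (15, -2, 94), (15, 2, 94), (15, 8, 95)  [4]
  a=16: none
  a=17: (17, -12, 85), (17, 12, 85)  [2]
  a=18: (18, -14, 81), (18, 14, 81)  [2]
  a=19: (19, -8, 75), (19, 8, 75)  [2]
  a=20..24: none
  a=25: (25, -8, 57), (25, 8, 57)  [2]
  a=26: none
  a=27: (27, -14, 54), (27, 14, 54)  [2]
  a=28..29: none
  a=30: (30, -22, 51), (30, -2, 47), (30, 2, 47), (30, 22, 51)  [4]
  a=31..33: none
  a=34: (34, -22, 45), (34, 22, 45)  [2]
  a=35..36: none
  a=37: (37, -32, 45), (37, 32, 45)  [2]
  a=38: (38, -30, 43), (38, 30, 43)  [2]
  a=39..43: none
Total reduced forms: 1 + 1 + 2 + 2 + 2 + 2 + 2 + 4 + 2 + 2 + 2 + 2 + 2 + 4 + 2 + 2 + 2 = 36
h = 36

36


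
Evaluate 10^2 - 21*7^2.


x^2 - d*y^2
= 10^2 - 21*7^2
= 100 - 1029
= -929

-929


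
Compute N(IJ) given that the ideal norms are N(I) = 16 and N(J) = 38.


N(IJ) = N(I) * N(J)
= 16 * 38
= 608

608


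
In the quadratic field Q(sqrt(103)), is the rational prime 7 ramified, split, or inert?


K = Q(sqrt(103)). Since d mod 4 = 3, disc(K) = 412.
Check p | disc: 412 mod 7 = 6.
p does not divide disc. Compute Legendre symbol (d/p):
5^((7-1)/2) mod 7 = -1
(d/p) = -1, so p is inert: (p) stays prime with e=1, f=2, g=1.
Therefore p is inert.

inert


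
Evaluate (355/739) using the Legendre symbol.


p = 739 is prime, so compute (355/739) with the reciprocity algorithm (Jacobi-symbol steps: pull out 2s via (2/n), flip via reciprocity, reduce):
  reciprocity: (355/739) -> -(739/355)
  reduce: (29/355)
  reciprocity: (29/355) -> +(355/29)
  reduce: (7/29)
  reciprocity: (7/29) -> +(29/7)
  reduce: (1/7)
  (1/7) = 1
Product of signs = -1
(355/739) = -1

-1


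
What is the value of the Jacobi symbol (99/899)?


Compute (99/899) via quadratic reciprocity:
  reciprocity: (99/899) -> -(899/99)
  reduce: (8/99)
  pull out 2: (2/99) = -1  (since 99 mod 8 = 3)
  pull out 2: (2/99) = -1  (since 99 mod 8 = 3)
  pull out 2: (2/99) = -1  (since 99 mod 8 = 3)
  (1/99) = 1
Product of signs = 1

1


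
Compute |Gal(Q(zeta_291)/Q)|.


|Gal(Q(zeta_291)/Q)| = phi(291)
= 192

192


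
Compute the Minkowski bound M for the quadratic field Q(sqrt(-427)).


d = -427, d mod 4 = 1, so disc(K) = d = -427; |disc(K)| = 427
Imaginary quadratic field, so n = 2, s = r2 = 1, r1 = 0
M = (n!/n^n) * (4/pi)^s * sqrt(|disc(K)|) = (2!/2^2) * (4/pi)^1 * sqrt(427)
= 0.5 * 1.273240 * 20.663978
= 13.1551

13.1551


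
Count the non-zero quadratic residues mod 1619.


For prime p, the number of non-zero quadratic residues is (p-1)/2.
= (1619-1)/2
= 809

809


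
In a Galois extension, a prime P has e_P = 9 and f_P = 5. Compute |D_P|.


|D_P| = e * f
= 9 * 5
= 45

45


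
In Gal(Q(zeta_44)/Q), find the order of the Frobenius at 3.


The Frobenius at p in Gal(Q(zeta_n)/Q) = (Z/nZ)* is the class of p, so its order is ord_44(3), the smallest k >= 1 with 3^k = 1 mod 44.
n = 44 = 2^2 * 11, phi(44) = 20; the order divides phi(n).
Divisors of 20: 1, 2, 4, 5, 10, 20
Repeated squaring mod 44: 3^1 = 3, 3^2 = 9, 3^4 = 37, 3^8 = 5, 3^16 = 25
Test divisors in increasing order:
  k=1: 3^1 = 3 mod 44
  k=2: 3^2 = 9 mod 44
  k=4: 3^4 = 37 mod 44
  k=5: 3^5 = 37 * 3 = 23 mod 44
  k=10: 3^10 = 5 * 9 = 1 mod 44  <- first divisor giving 1
Order = 10

10


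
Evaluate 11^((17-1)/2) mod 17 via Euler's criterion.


p = 17 is prime and the exponent is (p-1)/2 = 8, so by Euler's criterion 11^8 = (11/17) = +1 or -1 mod 17.
Compute by square-and-multiply:
  8 = 8 (binary 1000)
  Repeated squaring mod 17: 11^1 = 11, 11^2 = 2, 11^4 = 4, 11^8 = 16
  11^8 = 16 mod 17
Result 16 = p - 1 = -1 mod 17: 11 is a quadratic non-residue mod 17. As a residue in [0, p-1] the value is 16.
11^8 mod 17 = 16

16


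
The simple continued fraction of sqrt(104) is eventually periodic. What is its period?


Run the CF algorithm for sqrt(104).
a_0 = floor(sqrt(104)) = 10; set m_0=0, q_0=1.
Recurrence: m' = q*a - m,  q' = (d - m'^2)/q,  a' = floor((a_0 + m')/q').
  step 1: m=10, q=4, a=5
  step 2: m=10, q=1, a=20
a_2 = 2*a_0 = 20, so the period closes here.
sqrt(104) = [10; 5, 20]
Period length = 2

2


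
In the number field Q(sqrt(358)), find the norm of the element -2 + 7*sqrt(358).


N(a + b*sqrt(d)) = a^2 - d*b^2
= (-2)^2 - (358)*(7)^2
= 4 - 17542
= -17538

-17538


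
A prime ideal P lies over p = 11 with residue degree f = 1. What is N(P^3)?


N(P^a) = p^(a*f)
= 11^(3*1)
= 11^3
= 1331

1331


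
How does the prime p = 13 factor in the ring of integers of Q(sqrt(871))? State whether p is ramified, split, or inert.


K = Q(sqrt(871)). Since d mod 4 = 3, disc(K) = 3484.
Check p | disc: 3484 mod 13 = 0.
p divides disc, so p ramifies: (p) = P^2 with e=2, f=1, g=1.
Therefore p is ramified.

ramified


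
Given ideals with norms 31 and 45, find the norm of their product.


N(IJ) = N(I) * N(J)
= 31 * 45
= 1395

1395


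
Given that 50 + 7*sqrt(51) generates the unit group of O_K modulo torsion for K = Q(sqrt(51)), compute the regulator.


epsilon = 50 + 7*sqrt(51)
= 99.9900
R = ln(99.9900)
= 4.6051

4.6051


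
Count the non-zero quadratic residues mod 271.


For prime p, the number of non-zero quadratic residues is (p-1)/2.
= (271-1)/2
= 135

135


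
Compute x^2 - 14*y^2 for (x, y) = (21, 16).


x^2 - d*y^2
= 21^2 - 14*16^2
= 441 - 3584
= -3143

-3143


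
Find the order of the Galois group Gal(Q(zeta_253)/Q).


|Gal(Q(zeta_253)/Q)| = phi(253)
= 220

220


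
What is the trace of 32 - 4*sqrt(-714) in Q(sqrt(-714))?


Tr(a + b*sqrt(d)) = (a + b*sqrt(d)) + (a - b*sqrt(d)) = 2a
= 2 * (32)
= 64

64


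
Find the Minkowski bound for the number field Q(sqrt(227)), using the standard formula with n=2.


d = 227, d mod 4 = 3, so disc(K) = 4d = 908; |disc(K)| = 908
Real quadratic field, so n = 2, s = r2 = 0, r1 = 2
M = (n!/n^n) * (4/pi)^s * sqrt(|disc(K)|) = (2!/2^2) * (4/pi)^0 * sqrt(908)
= 0.5 * 1.000000 * 30.133038
= 15.0665

15.0665


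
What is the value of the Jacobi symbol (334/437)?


Compute (334/437) via quadratic reciprocity:
  pull out 2: (2/437) = -1  (since 437 mod 8 = 5)
  reciprocity: (167/437) -> +(437/167)
  reduce: (103/167)
  reciprocity: (103/167) -> -(167/103)
  reduce: (64/103)
  pull out 2: (2/103) = +1  (since 103 mod 8 = 7)
  pull out 2: (2/103) = +1  (since 103 mod 8 = 7)
  pull out 2: (2/103) = +1  (since 103 mod 8 = 7)
  pull out 2: (2/103) = +1  (since 103 mod 8 = 7)
  pull out 2: (2/103) = +1  (since 103 mod 8 = 7)
  pull out 2: (2/103) = +1  (since 103 mod 8 = 7)
  (1/103) = 1
Product of signs = 1

1


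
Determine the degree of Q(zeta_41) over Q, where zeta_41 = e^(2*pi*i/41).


The degree equals Euler's totient phi(41).
41 = 41
phi(41) = 40

40


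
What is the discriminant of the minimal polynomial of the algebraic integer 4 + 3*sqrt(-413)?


The element 4 + 3*sqrt(-413) has minimal polynomial:
x^2 - 8*x + 3733
Discriminant = (-8)^2 - 4*(3733)
= 64 - 14932
= -14868

-14868


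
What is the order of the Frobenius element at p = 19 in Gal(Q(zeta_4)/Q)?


The Frobenius at p in Gal(Q(zeta_n)/Q) = (Z/nZ)* is the class of p, so its order is ord_4(19), the smallest k >= 1 with 19^k = 1 mod 4.
n = 4 = 2^2, phi(4) = 2; the order divides phi(n).
Divisors of 2: 1, 2
Repeated squaring mod 4: 19^1 = 3, 19^2 = 1
Test divisors in increasing order:
  k=1: 19^1 = 3 mod 4
  k=2: 19^2 = 1 mod 4  <- first divisor giving 1
Order = 2

2


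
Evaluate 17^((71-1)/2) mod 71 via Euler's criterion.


p = 71 is prime and the exponent is (p-1)/2 = 35, so by Euler's criterion 17^35 = (17/71) = +1 or -1 mod 71.
Compute by square-and-multiply:
  35 = 32 + 2 + 1 (binary 100011)
  Repeated squaring mod 71: 17^1 = 17, 17^2 = 5, 17^4 = 25, 17^8 = 57, 17^16 = 54, 17^32 = 5
  17^35 = 17^32 * 17^2 * 17^1 = 5 * 5 * 17 mod 71
    5 * 5 = 25 = 25 mod 71
    25 * 17 = 425 = 70 mod 71
  17^35 = 70 mod 71
Result 70 = p - 1 = -1 mod 71: 17 is a quadratic non-residue mod 71. As a residue in [0, p-1] the value is 70.
17^35 mod 71 = 70

70


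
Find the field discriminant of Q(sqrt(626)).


For K = Q(sqrt(d)) with d squarefree: disc(K) = d if d = 1 mod 4, and disc(K) = 4d if d = 2 or 3 mod 4.
Here d = 626, and d mod 4 = 2.
d = 2 mod 4, not 1 (O_K = Z[sqrt(d)]), so disc(K) = 4d = 4 * (626) = 2504

2504


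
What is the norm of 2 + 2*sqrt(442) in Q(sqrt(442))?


N(a + b*sqrt(d)) = a^2 - d*b^2
= (2)^2 - (442)*(2)^2
= 4 - 1768
= -1764

-1764


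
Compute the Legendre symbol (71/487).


p = 487 is prime, so compute (71/487) with the reciprocity algorithm (Jacobi-symbol steps: pull out 2s via (2/n), flip via reciprocity, reduce):
  reciprocity: (71/487) -> -(487/71)
  reduce: (61/71)
  reciprocity: (61/71) -> +(71/61)
  reduce: (10/61)
  pull out 2: (2/61) = -1  (since 61 mod 8 = 5)
  reciprocity: (5/61) -> +(61/5)
  reduce: (1/5)
  (1/5) = 1
Product of signs = 1
(71/487) = 1

1


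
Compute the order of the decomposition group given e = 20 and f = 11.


|D_P| = e * f
= 20 * 11
= 220

220


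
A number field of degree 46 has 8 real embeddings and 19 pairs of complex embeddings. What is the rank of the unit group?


By Dirichlet's unit theorem:
rank = r1 + r2 - 1
= 8 + 19 - 1
= 26

26


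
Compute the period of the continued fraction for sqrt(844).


Run the CF algorithm for sqrt(844).
a_0 = floor(sqrt(844)) = 29; set m_0=0, q_0=1.
Recurrence: m' = q*a - m,  q' = (d - m'^2)/q,  a' = floor((a_0 + m')/q').
  step 1: m=29, q=3, a=19
  step 2: m=28, q=20, a=2
  step 3: m=12, q=35, a=1
  step 4: m=23, q=9, a=5
  step 5: m=22, q=40, a=1
  step 6: m=18, q=13, a=3
  step 7: m=21, q=31, a=1
  step 8: m=10, q=24, a=1
  step 9: m=14, q=27, a=1
  step 10: m=13, q=25, a=1
  step 11: m=12, q=28, a=1
  step 12: m=16, q=21, a=2
  step 13: m=26, q=8, a=6
  step 14: m=22, q=45, a=1
  step 15: m=23, q=7, a=7
  step 16: m=26, q=24, a=2
  step 17: m=22, q=15, a=3
  step 18: m=23, q=21, a=2
  step 19: m=19, q=23, a=2
  step 20: m=27, q=5, a=11
  step 21: m=28, q=12, a=4
  step 22: m=20, q=37, a=1
  step 23: m=17, q=15, a=3
  step 24: m=28, q=4, a=14
  step 25: m=28, q=15, a=3
  step 26: m=17, q=37, a=1
  step 27: m=20, q=12, a=4
  step 28: m=28, q=5, a=11
  step 29: m=27, q=23, a=2
  step 30: m=19, q=21, a=2
  step 31: m=23, q=15, a=3
  step 32: m=22, q=24, a=2
  step 33: m=26, q=7, a=7
  step 34: m=23, q=45, a=1
  step 35: m=22, q=8, a=6
  step 36: m=26, q=21, a=2
  step 37: m=16, q=28, a=1
  step 38: m=12, q=25, a=1
  step 39: m=13, q=27, a=1
  step 40: m=14, q=24, a=1
  step 41: m=10, q=31, a=1
  step 42: m=21, q=13, a=3
  step 43: m=18, q=40, a=1
  step 44: m=22, q=9, a=5
  step 45: m=23, q=35, a=1
  step 46: m=12, q=20, a=2
  step 47: m=28, q=3, a=19
  step 48: m=29, q=1, a=58
a_48 = 2*a_0 = 58, so the period closes here.
sqrt(844) = [29; 19, 2, 1, 5, 1, 3, 1, 1, 1, 1, 1, 2, 6, 1, 7, 2, 3, 2, 2, 11, 4, 1, 3, 14, 3, 1, 4, 11, 2, 2, 3, 2, 7, 1, 6, 2, 1, 1, 1, 1, 1, 3, 1, 5, 1, 2, 19, 58]
Period length = 48

48


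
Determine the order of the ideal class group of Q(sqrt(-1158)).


K = Q(sqrt(-1158)). d mod 4 = 2, so D = disc(K) = 4d = -4632
h(K) equals the number of primitive reduced positive-definite forms (a, b, c) = a*x^2 + b*x*y + c*y^2 with b^2 - 4ac = D,
where reduced means |b| <= a <= c, with b >= 0 whenever |b| = a or a = c, and primitive means gcd(a, b, c) = 1.
Reduced forces 3a^2 <= |D| = 4632, so 1 <= a <= 39; b must have the parity of D, and c = (b^2 - D)/(4a) must be an integer >= a.
Enumerate a = 1..39, b in [-a, a]:
  a=1: (1, 0, 1158)  [1]
  a=2: (2, 0, 579)  [1]
  a=3: (3, 0, 386)  [1]
  a=4..5: none
  a=6: (6, 0, 193)  [1]
  a=7: (7, -4, 166), (7, 4, 166)  [2]
  a=8..12: none
  a=13: (13, -10, 91), (13, 10, 91)  [2]
  a=14: (14, -4, 83), (14, 4, 83)  [2]
  a=15..16: none
  a=17: (17, -14, 71), (17, 14, 71)  [2]
  a=18: none
  a=19: (19, -2, 61), (19, 2, 61)  [2]
  a=20: none
  a=21: (21, -18, 59), (21, 18, 59)  [2]
  a=22..25: none
  a=26: (26, -16, 47), (26, 16, 47)  [2]
  a=27..30: none
  a=31: (31, -24, 42), (31, 24, 42)  [2]
  a=32..33: none
  a=34: (34, -20, 37), (34, 20, 37)  [2]
  a=35..37: none
  a=38: (38, -36, 39), (38, 36, 39)  [2]
  a=39: none
Total reduced forms: 1 + 1 + 1 + 1 + 2 + 2 + 2 + 2 + 2 + 2 + 2 + 2 + 2 + 2 = 24
h = 24

24


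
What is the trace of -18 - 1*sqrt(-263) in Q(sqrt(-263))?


Tr(a + b*sqrt(d)) = (a + b*sqrt(d)) + (a - b*sqrt(d)) = 2a
= 2 * (-18)
= -36

-36


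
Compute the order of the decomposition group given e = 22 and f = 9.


|D_P| = e * f
= 22 * 9
= 198

198


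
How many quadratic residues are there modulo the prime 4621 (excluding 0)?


For prime p, the number of non-zero quadratic residues is (p-1)/2.
= (4621-1)/2
= 2310

2310


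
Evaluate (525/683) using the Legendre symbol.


p = 683 is prime, so compute (525/683) with the reciprocity algorithm (Jacobi-symbol steps: pull out 2s via (2/n), flip via reciprocity, reduce):
  reciprocity: (525/683) -> +(683/525)
  reduce: (158/525)
  pull out 2: (2/525) = -1  (since 525 mod 8 = 5)
  reciprocity: (79/525) -> +(525/79)
  reduce: (51/79)
  reciprocity: (51/79) -> -(79/51)
  reduce: (28/51)
  pull out 2: (2/51) = -1  (since 51 mod 8 = 3)
  pull out 2: (2/51) = -1  (since 51 mod 8 = 3)
  reciprocity: (7/51) -> -(51/7)
  reduce: (2/7)
  pull out 2: (2/7) = +1  (since 7 mod 8 = 7)
  (1/7) = 1
Product of signs = -1
(525/683) = -1

-1


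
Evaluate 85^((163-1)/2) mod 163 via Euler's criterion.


p = 163 is prime and the exponent is (p-1)/2 = 81, so by Euler's criterion 85^81 = (85/163) = +1 or -1 mod 163.
Compute by square-and-multiply:
  81 = 64 + 16 + 1 (binary 1010001)
  Repeated squaring mod 163: 85^1 = 85, 85^2 = 53, 85^4 = 38, 85^8 = 140, 85^16 = 40, 85^32 = 133, 85^64 = 85
  85^81 = 85^64 * 85^16 * 85^1 = 85 * 40 * 85 mod 163
    85 * 40 = 3400 = 140 mod 163
    140 * 85 = 11900 = 1 mod 163
  85^81 = 1 mod 163
Result 1: 85 is a quadratic residue mod 163.
85^81 mod 163 = 1

1


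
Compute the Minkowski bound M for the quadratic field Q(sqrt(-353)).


d = -353, d mod 4 = 3, so disc(K) = 4d = -1412; |disc(K)| = 1412
Imaginary quadratic field, so n = 2, s = r2 = 1, r1 = 0
M = (n!/n^n) * (4/pi)^s * sqrt(|disc(K)|) = (2!/2^2) * (4/pi)^1 * sqrt(1412)
= 0.5 * 1.273240 * 37.576588
= 23.9220

23.9220


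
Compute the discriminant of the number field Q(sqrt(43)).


For K = Q(sqrt(d)) with d squarefree: disc(K) = d if d = 1 mod 4, and disc(K) = 4d if d = 2 or 3 mod 4.
Here d = 43, and d mod 4 = 3.
d = 3 mod 4, not 1 (O_K = Z[sqrt(d)]), so disc(K) = 4d = 4 * (43) = 172

172


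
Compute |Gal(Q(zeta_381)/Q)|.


|Gal(Q(zeta_381)/Q)| = phi(381)
= 252

252


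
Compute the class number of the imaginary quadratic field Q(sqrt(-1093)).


K = Q(sqrt(-1093)). d mod 4 = 3, so D = disc(K) = 4d = -4372
h(K) equals the number of primitive reduced positive-definite forms (a, b, c) = a*x^2 + b*x*y + c*y^2 with b^2 - 4ac = D,
where reduced means |b| <= a <= c, with b >= 0 whenever |b| = a or a = c, and primitive means gcd(a, b, c) = 1.
Reduced forces 3a^2 <= |D| = 4372, so 1 <= a <= 38; b must have the parity of D, and c = (b^2 - D)/(4a) must be an integer >= a.
Enumerate a = 1..38, b in [-a, a]:
  a=1: (1, 0, 1093)  [1]
  a=2: (2, 2, 547)  [1]
  a=3..12: none
  a=13: (13, -10, 86), (13, 10, 86)  [2]
  a=14..18: none
  a=19: (19, -6, 58), (19, 6, 58)  [2]
  a=20..25: none
  a=26: (26, -10, 43), (26, 10, 43)  [2]
  a=27..28: none
  a=29: (29, -6, 38), (29, 6, 38)  [2]
  a=30..38: none
Total reduced forms: 1 + 1 + 2 + 2 + 2 + 2 = 10
h = 10

10


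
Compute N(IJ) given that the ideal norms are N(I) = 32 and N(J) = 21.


N(IJ) = N(I) * N(J)
= 32 * 21
= 672

672


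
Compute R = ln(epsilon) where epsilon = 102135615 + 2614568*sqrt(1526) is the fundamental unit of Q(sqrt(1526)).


epsilon = 102135615 + 2614568*sqrt(1526)
= 2.0427e+08
R = ln(2.0427e+08)
= 19.1350

19.1350


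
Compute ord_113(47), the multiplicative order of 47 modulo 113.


We want ord_113(47), the smallest k >= 1 with 47^k = 1 mod 113.
n = 113 = 113, phi(113) = 112; the order divides phi(n).
Divisors of 112: 1, 2, 4, 7, 8, 14, 16, 28, 56, 112
Repeated squaring mod 113: 47^1 = 47, 47^2 = 62, 47^4 = 2, 47^8 = 4, 47^16 = 16, 47^32 = 30, 47^64 = 109
Test divisors in increasing order:
  k=1: 47^1 = 47 mod 113
  k=2: 47^2 = 62 mod 113
  k=4: 47^4 = 2 mod 113
  k=7: 47^7 = 2 * 62 * 47 = 65 mod 113
  k=8: 47^8 = 4 mod 113
  k=14: 47^14 = 4 * 2 * 62 = 44 mod 113
  k=16: 47^16 = 16 mod 113
  k=28: 47^28 = 16 * 4 * 2 = 15 mod 113
  k=56: 47^56 = 30 * 16 * 4 = 112 mod 113
  k=112: 47^112 = 109 * 30 * 16 = 1 mod 113  <- first divisor giving 1
Order = 112

112


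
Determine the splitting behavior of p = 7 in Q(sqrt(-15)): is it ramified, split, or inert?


K = Q(sqrt(-15)). Since d mod 4 = 1, disc(K) = -15.
Check p | disc: -15 mod 7 = 6.
p does not divide disc. Compute Legendre symbol (d/p):
6^((7-1)/2) mod 7 = -1
(d/p) = -1, so p is inert: (p) stays prime with e=1, f=2, g=1.
Therefore p is inert.

inert


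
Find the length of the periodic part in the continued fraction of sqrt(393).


Run the CF algorithm for sqrt(393).
a_0 = floor(sqrt(393)) = 19; set m_0=0, q_0=1.
Recurrence: m' = q*a - m,  q' = (d - m'^2)/q,  a' = floor((a_0 + m')/q').
  step 1: m=19, q=32, a=1
  step 2: m=13, q=7, a=4
  step 3: m=15, q=24, a=1
  step 4: m=9, q=13, a=2
  step 5: m=17, q=8, a=4
  step 6: m=15, q=21, a=1
  step 7: m=6, q=17, a=1
  step 8: m=11, q=16, a=1
  step 9: m=5, q=23, a=1
  step 10: m=18, q=3, a=12
  step 11: m=18, q=23, a=1
  step 12: m=5, q=16, a=1
  step 13: m=11, q=17, a=1
  step 14: m=6, q=21, a=1
  step 15: m=15, q=8, a=4
  step 16: m=17, q=13, a=2
  step 17: m=9, q=24, a=1
  step 18: m=15, q=7, a=4
  step 19: m=13, q=32, a=1
  step 20: m=19, q=1, a=38
a_20 = 2*a_0 = 38, so the period closes here.
sqrt(393) = [19; 1, 4, 1, 2, 4, 1, 1, 1, 1, 12, 1, 1, 1, 1, 4, 2, 1, 4, 1, 38]
Period length = 20

20


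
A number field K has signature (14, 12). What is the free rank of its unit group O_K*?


By Dirichlet's unit theorem:
rank = r1 + r2 - 1
= 14 + 12 - 1
= 25

25


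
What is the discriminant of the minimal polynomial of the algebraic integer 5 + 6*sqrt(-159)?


The element 5 + 6*sqrt(-159) has minimal polynomial:
x^2 - 10*x + 5749
Discriminant = (-10)^2 - 4*(5749)
= 100 - 22996
= -22896

-22896


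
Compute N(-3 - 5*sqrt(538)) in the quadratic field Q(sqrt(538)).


N(a + b*sqrt(d)) = a^2 - d*b^2
= (-3)^2 - (538)*(-5)^2
= 9 - 13450
= -13441

-13441


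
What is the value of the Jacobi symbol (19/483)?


Compute (19/483) via quadratic reciprocity:
  reciprocity: (19/483) -> -(483/19)
  reduce: (8/19)
  pull out 2: (2/19) = -1  (since 19 mod 8 = 3)
  pull out 2: (2/19) = -1  (since 19 mod 8 = 3)
  pull out 2: (2/19) = -1  (since 19 mod 8 = 3)
  (1/19) = 1
Product of signs = 1

1


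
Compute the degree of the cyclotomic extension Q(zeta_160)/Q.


The degree equals Euler's totient phi(160).
160 = 2^5 * 5
phi(160) = 64

64


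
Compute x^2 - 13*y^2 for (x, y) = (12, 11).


x^2 - d*y^2
= 12^2 - 13*11^2
= 144 - 1573
= -1429

-1429


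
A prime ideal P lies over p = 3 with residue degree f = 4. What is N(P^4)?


N(P^a) = p^(a*f)
= 3^(4*4)
= 3^16
= 43046721

43046721


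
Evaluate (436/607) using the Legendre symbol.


p = 607 is prime, so compute (436/607) with the reciprocity algorithm (Jacobi-symbol steps: pull out 2s via (2/n), flip via reciprocity, reduce):
  pull out 2: (2/607) = +1  (since 607 mod 8 = 7)
  pull out 2: (2/607) = +1  (since 607 mod 8 = 7)
  reciprocity: (109/607) -> +(607/109)
  reduce: (62/109)
  pull out 2: (2/109) = -1  (since 109 mod 8 = 5)
  reciprocity: (31/109) -> +(109/31)
  reduce: (16/31)
  pull out 2: (2/31) = +1  (since 31 mod 8 = 7)
  pull out 2: (2/31) = +1  (since 31 mod 8 = 7)
  pull out 2: (2/31) = +1  (since 31 mod 8 = 7)
  pull out 2: (2/31) = +1  (since 31 mod 8 = 7)
  (1/31) = 1
Product of signs = -1
(436/607) = -1

-1


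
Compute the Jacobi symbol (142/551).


Compute (142/551) via quadratic reciprocity:
  pull out 2: (2/551) = +1  (since 551 mod 8 = 7)
  reciprocity: (71/551) -> -(551/71)
  reduce: (54/71)
  pull out 2: (2/71) = +1  (since 71 mod 8 = 7)
  reciprocity: (27/71) -> -(71/27)
  reduce: (17/27)
  reciprocity: (17/27) -> +(27/17)
  reduce: (10/17)
  pull out 2: (2/17) = +1  (since 17 mod 8 = 1)
  reciprocity: (5/17) -> +(17/5)
  reduce: (2/5)
  pull out 2: (2/5) = -1  (since 5 mod 8 = 5)
  (1/5) = 1
Product of signs = -1

-1


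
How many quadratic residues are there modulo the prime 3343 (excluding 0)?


For prime p, the number of non-zero quadratic residues is (p-1)/2.
= (3343-1)/2
= 1671

1671


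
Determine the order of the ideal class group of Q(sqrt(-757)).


K = Q(sqrt(-757)). d mod 4 = 3, so D = disc(K) = 4d = -3028
h(K) equals the number of primitive reduced positive-definite forms (a, b, c) = a*x^2 + b*x*y + c*y^2 with b^2 - 4ac = D,
where reduced means |b| <= a <= c, with b >= 0 whenever |b| = a or a = c, and primitive means gcd(a, b, c) = 1.
Reduced forces 3a^2 <= |D| = 3028, so 1 <= a <= 31; b must have the parity of D, and c = (b^2 - D)/(4a) must be an integer >= a.
Enumerate a = 1..31, b in [-a, a]:
  a=1: (1, 0, 757)  [1]
  a=2: (2, 2, 379)  [1]
  a=3..12: none
  a=13: (13, -12, 61), (13, 12, 61)  [2]
  a=14..16: none
  a=17: (17, -10, 46), (17, 10, 46)  [2]
  a=18..22: none
  a=23: (23, -10, 34), (23, 10, 34)  [2]
  a=24..25: none
  a=26: (26, -14, 31), (26, 14, 31)  [2]
  a=27..31: none
Total reduced forms: 1 + 1 + 2 + 2 + 2 + 2 = 10
h = 10

10


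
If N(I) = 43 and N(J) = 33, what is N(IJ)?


N(IJ) = N(I) * N(J)
= 43 * 33
= 1419

1419


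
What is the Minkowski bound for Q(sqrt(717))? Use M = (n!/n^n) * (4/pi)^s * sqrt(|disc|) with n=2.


d = 717, d mod 4 = 1, so disc(K) = d = 717; |disc(K)| = 717
Real quadratic field, so n = 2, s = r2 = 0, r1 = 2
M = (n!/n^n) * (4/pi)^s * sqrt(|disc(K)|) = (2!/2^2) * (4/pi)^0 * sqrt(717)
= 0.5 * 1.000000 * 26.776856
= 13.3884

13.3884


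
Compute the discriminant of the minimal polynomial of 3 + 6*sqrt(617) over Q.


The element 3 + 6*sqrt(617) has minimal polynomial:
x^2 - 6*x - 22203
Discriminant = (-6)^2 - 4*(-22203)
= 36 + 88812
= 88848

88848


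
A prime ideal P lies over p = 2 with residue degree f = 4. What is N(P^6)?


N(P^a) = p^(a*f)
= 2^(6*4)
= 2^24
= 16777216

16777216


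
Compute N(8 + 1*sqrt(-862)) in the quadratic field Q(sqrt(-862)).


N(a + b*sqrt(d)) = a^2 - d*b^2
= (8)^2 - (-862)*(1)^2
= 64 + 862
= 926

926


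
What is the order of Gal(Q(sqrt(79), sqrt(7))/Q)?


The 2 square roots of distinct primes are multiplicatively independent over Q,
so [K:Q] = 2^2 and Gal(K/Q) is isomorphic to (Z/2Z)^2.
|Gal| = 2^2 = 4

4


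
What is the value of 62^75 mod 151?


p = 151 is prime and the exponent is (p-1)/2 = 75, so by Euler's criterion 62^75 = (62/151) = +1 or -1 mod 151.
Compute by square-and-multiply:
  75 = 64 + 8 + 2 + 1 (binary 1001011)
  Repeated squaring mod 151: 62^1 = 62, 62^2 = 69, 62^4 = 80, 62^8 = 58, 62^16 = 42, 62^32 = 103, 62^64 = 39
  62^75 = 62^64 * 62^8 * 62^2 * 62^1 = 39 * 58 * 69 * 62 mod 151
    39 * 58 = 2262 = 148 mod 151
    148 * 69 = 10212 = 95 mod 151
    95 * 62 = 5890 = 1 mod 151
  62^75 = 1 mod 151
Result 1: 62 is a quadratic residue mod 151.
62^75 mod 151 = 1

1


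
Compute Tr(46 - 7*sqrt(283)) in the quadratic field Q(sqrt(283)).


Tr(a + b*sqrt(d)) = (a + b*sqrt(d)) + (a - b*sqrt(d)) = 2a
= 2 * (46)
= 92

92


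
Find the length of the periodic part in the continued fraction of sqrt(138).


Run the CF algorithm for sqrt(138).
a_0 = floor(sqrt(138)) = 11; set m_0=0, q_0=1.
Recurrence: m' = q*a - m,  q' = (d - m'^2)/q,  a' = floor((a_0 + m')/q').
  step 1: m=11, q=17, a=1
  step 2: m=6, q=6, a=2
  step 3: m=6, q=17, a=1
  step 4: m=11, q=1, a=22
a_4 = 2*a_0 = 22, so the period closes here.
sqrt(138) = [11; 1, 2, 1, 22]
Period length = 4

4


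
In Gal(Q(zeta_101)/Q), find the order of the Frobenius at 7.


The Frobenius at p in Gal(Q(zeta_n)/Q) = (Z/nZ)* is the class of p, so its order is ord_101(7), the smallest k >= 1 with 7^k = 1 mod 101.
n = 101 = 101, phi(101) = 100; the order divides phi(n).
Divisors of 100: 1, 2, 4, 5, 10, 20, 25, 50, 100
Repeated squaring mod 101: 7^1 = 7, 7^2 = 49, 7^4 = 78, 7^8 = 24, 7^16 = 71, 7^32 = 92, 7^64 = 81
Test divisors in increasing order:
  k=1: 7^1 = 7 mod 101
  k=2: 7^2 = 49 mod 101
  k=4: 7^4 = 78 mod 101
  k=5: 7^5 = 78 * 7 = 41 mod 101
  k=10: 7^10 = 24 * 49 = 65 mod 101
  k=20: 7^20 = 71 * 78 = 84 mod 101
  k=25: 7^25 = 71 * 24 * 7 = 10 mod 101
  k=50: 7^50 = 92 * 71 * 49 = 100 mod 101
  k=100: 7^100 = 81 * 92 * 78 = 1 mod 101  <- first divisor giving 1
Order = 100

100


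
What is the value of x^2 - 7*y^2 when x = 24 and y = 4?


x^2 - d*y^2
= 24^2 - 7*4^2
= 576 - 112
= 464

464


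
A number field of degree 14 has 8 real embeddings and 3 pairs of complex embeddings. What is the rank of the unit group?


By Dirichlet's unit theorem:
rank = r1 + r2 - 1
= 8 + 3 - 1
= 10

10


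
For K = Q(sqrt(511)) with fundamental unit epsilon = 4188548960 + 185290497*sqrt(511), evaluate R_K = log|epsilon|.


epsilon = 4188548960 + 185290497*sqrt(511)
= 8.3771e+09
R = ln(8.3771e+09)
= 22.8488

22.8488


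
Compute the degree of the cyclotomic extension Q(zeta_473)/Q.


The degree equals Euler's totient phi(473).
473 = 11 * 43
phi(473) = 420

420


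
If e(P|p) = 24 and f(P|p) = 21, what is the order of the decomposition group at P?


|D_P| = e * f
= 24 * 21
= 504

504


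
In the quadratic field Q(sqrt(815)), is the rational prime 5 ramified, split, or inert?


K = Q(sqrt(815)). Since d mod 4 = 3, disc(K) = 3260.
Check p | disc: 3260 mod 5 = 0.
p divides disc, so p ramifies: (p) = P^2 with e=2, f=1, g=1.
Therefore p is ramified.

ramified


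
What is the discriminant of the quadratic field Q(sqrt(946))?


For K = Q(sqrt(d)) with d squarefree: disc(K) = d if d = 1 mod 4, and disc(K) = 4d if d = 2 or 3 mod 4.
Here d = 946, and d mod 4 = 2.
d = 2 mod 4, not 1 (O_K = Z[sqrt(d)]), so disc(K) = 4d = 4 * (946) = 3784

3784


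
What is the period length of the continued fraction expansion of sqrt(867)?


Run the CF algorithm for sqrt(867).
a_0 = floor(sqrt(867)) = 29; set m_0=0, q_0=1.
Recurrence: m' = q*a - m,  q' = (d - m'^2)/q,  a' = floor((a_0 + m')/q').
  step 1: m=29, q=26, a=2
  step 2: m=23, q=13, a=4
  step 3: m=29, q=2, a=29
  step 4: m=29, q=13, a=4
  step 5: m=23, q=26, a=2
  step 6: m=29, q=1, a=58
a_6 = 2*a_0 = 58, so the period closes here.
sqrt(867) = [29; 2, 4, 29, 4, 2, 58]
Period length = 6

6


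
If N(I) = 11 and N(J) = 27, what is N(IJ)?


N(IJ) = N(I) * N(J)
= 11 * 27
= 297

297


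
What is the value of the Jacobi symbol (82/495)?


Compute (82/495) via quadratic reciprocity:
  pull out 2: (2/495) = +1  (since 495 mod 8 = 7)
  reciprocity: (41/495) -> +(495/41)
  reduce: (3/41)
  reciprocity: (3/41) -> +(41/3)
  reduce: (2/3)
  pull out 2: (2/3) = -1  (since 3 mod 8 = 3)
  (1/3) = 1
Product of signs = -1

-1


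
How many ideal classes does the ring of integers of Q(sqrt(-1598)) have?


K = Q(sqrt(-1598)). d mod 4 = 2, so D = disc(K) = 4d = -6392
h(K) equals the number of primitive reduced positive-definite forms (a, b, c) = a*x^2 + b*x*y + c*y^2 with b^2 - 4ac = D,
where reduced means |b| <= a <= c, with b >= 0 whenever |b| = a or a = c, and primitive means gcd(a, b, c) = 1.
Reduced forces 3a^2 <= |D| = 6392, so 1 <= a <= 46; b must have the parity of D, and c = (b^2 - D)/(4a) must be an integer >= a.
Enumerate a = 1..46, b in [-a, a]:
  a=1: (1, 0, 1598)  [1]
  a=2: (2, 0, 799)  [1]
  a=3: (3, -2, 533), (3, 2, 533)  [2]
  a=4..5: none
  a=6: (6, -4, 267), (6, 4, 267)  [2]
  a=7..8: none
  a=9: (9, -4, 178), (9, 4, 178)  [2]
  a=10..12: none
  a=13: (13, -2, 123), (13, 2, 123)  [2]
  a=14..16: none
  a=17: (17, 0, 94)  [1]
  a=18: (18, -4, 89), (18, 4, 89)  [2]
  a=19: (19, -12, 86), (19, 12, 86)  [2]
  a=20..22: none
  a=23: (23, -18, 73), (23, 18, 73)  [2]
  a=24..25: none
  a=26: (26, -24, 67), (26, 24, 67)  [2]
  a=27: (27, -14, 61), (27, 14, 61)  [2]
  a=28..30: none
  a=31: (31, -26, 57), (31, 26, 57)  [2]
  a=32..33: none
  a=34: (34, 0, 47)  [1]
  a=35..36: none
  a=37: (37, -34, 51), (37, 34, 51)  [2]
  a=38: (38, -12, 43), (38, 12, 43)  [2]
  a=39: (39, -28, 46), (39, -2, 41), (39, 2, 41), (39, 28, 46)  [4]
  a=40..46: none
Total reduced forms: 1 + 1 + 2 + 2 + 2 + 2 + 1 + 2 + 2 + 2 + 2 + 2 + 2 + 1 + 2 + 2 + 4 = 32
h = 32

32


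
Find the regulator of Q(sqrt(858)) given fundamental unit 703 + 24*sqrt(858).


epsilon = 703 + 24*sqrt(858)
= 1405.9993
R = ln(1405.9993)
= 7.2485

7.2485


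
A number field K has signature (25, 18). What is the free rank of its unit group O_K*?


By Dirichlet's unit theorem:
rank = r1 + r2 - 1
= 25 + 18 - 1
= 42

42


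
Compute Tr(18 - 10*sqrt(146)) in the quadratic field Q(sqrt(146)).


Tr(a + b*sqrt(d)) = (a + b*sqrt(d)) + (a - b*sqrt(d)) = 2a
= 2 * (18)
= 36

36


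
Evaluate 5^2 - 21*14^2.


x^2 - d*y^2
= 5^2 - 21*14^2
= 25 - 4116
= -4091

-4091


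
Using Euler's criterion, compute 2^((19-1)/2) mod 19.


p = 19 is prime and the exponent is (p-1)/2 = 9, so by Euler's criterion 2^9 = (2/19) = +1 or -1 mod 19.
Compute by square-and-multiply:
  9 = 8 + 1 (binary 1001)
  Repeated squaring mod 19: 2^1 = 2, 2^2 = 4, 2^4 = 16, 2^8 = 9
  2^9 = 2^8 * 2^1 = 9 * 2 mod 19
    9 * 2 = 18 = 18 mod 19
  2^9 = 18 mod 19
Result 18 = p - 1 = -1 mod 19: 2 is a quadratic non-residue mod 19. As a residue in [0, p-1] the value is 18.
2^9 mod 19 = 18

18


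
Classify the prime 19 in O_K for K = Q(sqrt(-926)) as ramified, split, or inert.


K = Q(sqrt(-926)). Since d mod 4 = 2, disc(K) = -3704.
Check p | disc: -3704 mod 19 = 1.
p does not divide disc. Compute Legendre symbol (d/p):
5^((19-1)/2) mod 19 = 1
(d/p) = 1, so p splits: (p) = P*P' with e=1, f=1, g=2.
Therefore p is split.

split


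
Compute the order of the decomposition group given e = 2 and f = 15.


|D_P| = e * f
= 2 * 15
= 30

30


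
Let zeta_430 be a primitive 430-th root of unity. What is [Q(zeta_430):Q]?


The degree equals Euler's totient phi(430).
430 = 2 * 5 * 43
phi(430) = 168

168


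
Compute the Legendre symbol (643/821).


p = 821 is prime, so compute (643/821) with the reciprocity algorithm (Jacobi-symbol steps: pull out 2s via (2/n), flip via reciprocity, reduce):
  reciprocity: (643/821) -> +(821/643)
  reduce: (178/643)
  pull out 2: (2/643) = -1  (since 643 mod 8 = 3)
  reciprocity: (89/643) -> +(643/89)
  reduce: (20/89)
  pull out 2: (2/89) = +1  (since 89 mod 8 = 1)
  pull out 2: (2/89) = +1  (since 89 mod 8 = 1)
  reciprocity: (5/89) -> +(89/5)
  reduce: (4/5)
  pull out 2: (2/5) = -1  (since 5 mod 8 = 5)
  pull out 2: (2/5) = -1  (since 5 mod 8 = 5)
  (1/5) = 1
Product of signs = -1
(643/821) = -1

-1


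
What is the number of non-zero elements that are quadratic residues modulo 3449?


For prime p, the number of non-zero quadratic residues is (p-1)/2.
= (3449-1)/2
= 1724

1724


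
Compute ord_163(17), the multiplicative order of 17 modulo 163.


We want ord_163(17), the smallest k >= 1 with 17^k = 1 mod 163.
n = 163 = 163, phi(163) = 162; the order divides phi(n).
Divisors of 162: 1, 2, 3, 6, 9, 18, 27, 54, 81, 162
Repeated squaring mod 163: 17^1 = 17, 17^2 = 126, 17^4 = 65, 17^8 = 150, 17^16 = 6, 17^32 = 36, 17^64 = 155, 17^128 = 64
Test divisors in increasing order:
  k=1: 17^1 = 17 mod 163
  k=2: 17^2 = 126 mod 163
  k=3: 17^3 = 126 * 17 = 23 mod 163
  k=6: 17^6 = 65 * 126 = 40 mod 163
  k=9: 17^9 = 150 * 17 = 105 mod 163
  k=18: 17^18 = 6 * 126 = 104 mod 163
  k=27: 17^27 = 6 * 150 * 126 * 17 = 162 mod 163
  k=54: 17^54 = 36 * 6 * 65 * 126 = 1 mod 163  <- first divisor giving 1
Order = 54

54


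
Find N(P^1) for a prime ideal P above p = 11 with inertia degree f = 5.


N(P^a) = p^(a*f)
= 11^(1*5)
= 11^5
= 161051

161051


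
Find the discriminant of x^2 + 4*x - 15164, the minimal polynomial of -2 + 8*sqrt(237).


The element -2 + 8*sqrt(237) has minimal polynomial:
x^2 + 4*x - 15164
Discriminant = (4)^2 - 4*(-15164)
= 16 + 60656
= 60672

60672


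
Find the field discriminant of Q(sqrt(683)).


For K = Q(sqrt(d)) with d squarefree: disc(K) = d if d = 1 mod 4, and disc(K) = 4d if d = 2 or 3 mod 4.
Here d = 683, and d mod 4 = 3.
d = 3 mod 4, not 1 (O_K = Z[sqrt(d)]), so disc(K) = 4d = 4 * (683) = 2732

2732


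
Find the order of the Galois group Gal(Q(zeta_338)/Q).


|Gal(Q(zeta_338)/Q)| = phi(338)
= 156

156


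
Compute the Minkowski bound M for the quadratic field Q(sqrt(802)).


d = 802, d mod 4 = 2, so disc(K) = 4d = 3208; |disc(K)| = 3208
Real quadratic field, so n = 2, s = r2 = 0, r1 = 2
M = (n!/n^n) * (4/pi)^s * sqrt(|disc(K)|) = (2!/2^2) * (4/pi)^0 * sqrt(3208)
= 0.5 * 1.000000 * 56.639209
= 28.3196

28.3196


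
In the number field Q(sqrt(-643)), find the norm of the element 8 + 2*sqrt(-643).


N(a + b*sqrt(d)) = a^2 - d*b^2
= (8)^2 - (-643)*(2)^2
= 64 + 2572
= 2636

2636
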